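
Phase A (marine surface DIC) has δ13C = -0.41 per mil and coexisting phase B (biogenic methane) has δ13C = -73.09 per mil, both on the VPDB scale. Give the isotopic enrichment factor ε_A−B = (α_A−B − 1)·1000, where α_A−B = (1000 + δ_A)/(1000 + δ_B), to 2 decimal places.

α_A−B = (1000 + -0.41) / (1000 + -73.09) = 999.59 / 926.91 = 1.078411
ε_A−B = (1.078411 − 1) × 1000 = 78.411 per mil
(The approximation ε ≈ δ_A − δ_B would give 72.68 per mil.)

78.41 per mil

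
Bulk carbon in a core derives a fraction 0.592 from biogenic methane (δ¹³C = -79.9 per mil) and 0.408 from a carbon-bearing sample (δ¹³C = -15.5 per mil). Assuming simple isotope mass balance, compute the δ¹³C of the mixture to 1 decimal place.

-53.6 per mil

δ_mix = f_A·δ_A + f_B·δ_B
δ_mix = 0.592 × (-79.9) + 0.408 × (-15.5)
δ_mix = -47.30 + -6.32 = -53.62 per mil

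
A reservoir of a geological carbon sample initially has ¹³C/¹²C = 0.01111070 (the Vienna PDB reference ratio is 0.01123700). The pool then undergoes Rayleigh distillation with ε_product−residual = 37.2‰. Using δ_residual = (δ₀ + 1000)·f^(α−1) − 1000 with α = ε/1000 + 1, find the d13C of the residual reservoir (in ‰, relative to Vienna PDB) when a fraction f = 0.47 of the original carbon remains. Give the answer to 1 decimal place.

-38.6‰

δ₀ = (0.01111070/0.01123700 − 1)×1000 = (0.988760 − 1)×1000 = -11.240‰
α − 1 = ε/1000 = 0.0372
f^(α−1) = 0.47^(0.0372) = 0.972304
δ_res = (-11.240 + 1000) × 0.972304 − 1000 = 961.376 − 1000 = -38.62‰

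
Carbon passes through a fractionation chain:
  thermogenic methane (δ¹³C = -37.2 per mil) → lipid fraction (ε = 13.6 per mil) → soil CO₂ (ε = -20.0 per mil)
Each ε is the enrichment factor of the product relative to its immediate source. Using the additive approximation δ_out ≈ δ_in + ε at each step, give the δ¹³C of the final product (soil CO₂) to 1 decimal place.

-43.6 per mil

step 1: δ ≈ -37.2 + (13.6) = -23.6 per mil
step 2: δ ≈ -23.6 + (-20.0) = -43.6 per mil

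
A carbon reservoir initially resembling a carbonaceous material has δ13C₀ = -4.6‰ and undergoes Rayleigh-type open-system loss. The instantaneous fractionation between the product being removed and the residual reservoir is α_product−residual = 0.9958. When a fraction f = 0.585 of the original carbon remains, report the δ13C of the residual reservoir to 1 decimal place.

Rayleigh residual: δ_res = (δ₀ + 1000)·f^(α−1) − 1000
α − 1 = -0.00420
f^(α−1) = 0.585^(-0.00420) = 1.002254
δ_res = (-4.6 + 1000) × 1.002254 − 1000 = 997.644 − 1000 = -2.36‰

-2.4‰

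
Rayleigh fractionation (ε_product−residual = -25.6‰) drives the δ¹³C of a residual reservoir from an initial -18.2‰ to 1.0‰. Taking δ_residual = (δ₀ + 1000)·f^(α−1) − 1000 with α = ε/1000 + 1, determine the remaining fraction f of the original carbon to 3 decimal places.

0.469

α − 1 = ε/1000 = -0.0256
(δ_res + 1000)/(δ₀ + 1000) = (1.0 + 1000)/(-18.2 + 1000) = 1001.0/981.8 = 1.019556
f = 1.019556^(1/-0.0256) = exp(ln(1.019556)/-0.0256) = exp(0.01937/-0.0256)
f = exp(-0.7565) = 0.4693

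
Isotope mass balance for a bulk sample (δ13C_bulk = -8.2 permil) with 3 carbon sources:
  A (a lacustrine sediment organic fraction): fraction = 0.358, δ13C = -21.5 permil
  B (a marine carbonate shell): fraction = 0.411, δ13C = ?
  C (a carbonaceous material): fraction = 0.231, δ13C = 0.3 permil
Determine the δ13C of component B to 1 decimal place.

-1.4 permil

Isotope mass balance: δ_bulk = Σ fᵢ·δᵢ.
-8.2 = 0.358×(-21.5) + 0.411×δ_B + 0.231×(0.3)
0.411·δ_B = -8.2 − (-7.628) = -0.572
δ_B = -0.572 / 0.411 = -1.39 permil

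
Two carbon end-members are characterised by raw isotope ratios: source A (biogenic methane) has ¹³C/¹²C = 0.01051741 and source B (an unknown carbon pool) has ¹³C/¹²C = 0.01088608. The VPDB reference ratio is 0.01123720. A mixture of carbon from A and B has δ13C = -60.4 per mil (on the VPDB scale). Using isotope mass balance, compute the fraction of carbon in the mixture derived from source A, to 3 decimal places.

0.889

δ_A = (0.01051741/0.01123720 − 1)×1000 = (0.935946 − 1)×1000 = -64.054 per mil
δ_B = (0.01088608/0.01123720 − 1)×1000 = (0.968754 − 1)×1000 = -31.246 per mil
f_A = (δ_mix − δ_B)/(δ_A − δ_B) = (-60.4 − (-31.246))/(-64.054 − (-31.246))
f_A = -29.154 / -32.808 = 0.8886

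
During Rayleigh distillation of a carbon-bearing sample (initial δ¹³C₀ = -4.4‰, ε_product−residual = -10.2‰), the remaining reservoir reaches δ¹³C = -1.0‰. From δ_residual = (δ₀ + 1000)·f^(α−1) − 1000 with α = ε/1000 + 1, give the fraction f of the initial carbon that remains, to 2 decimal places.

α − 1 = ε/1000 = -0.0102
(δ_res + 1000)/(δ₀ + 1000) = (-1.0 + 1000)/(-4.4 + 1000) = 999.0/995.6 = 1.003415
f = 1.003415^(1/-0.0102) = exp(ln(1.003415)/-0.0102) = exp(0.00341/-0.0102)
f = exp(-0.3342) = 0.7159

0.72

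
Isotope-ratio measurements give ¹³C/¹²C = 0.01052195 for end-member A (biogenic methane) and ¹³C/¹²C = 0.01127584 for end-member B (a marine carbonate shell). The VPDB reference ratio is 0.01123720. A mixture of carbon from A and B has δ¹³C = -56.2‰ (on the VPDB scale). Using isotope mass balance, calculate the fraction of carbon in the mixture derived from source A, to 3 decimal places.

δ_A = (0.01052195/0.01123720 − 1)×1000 = (0.936350 − 1)×1000 = -63.650‰
δ_B = (0.01127584/0.01123720 − 1)×1000 = (1.003439 − 1)×1000 = 3.439‰
f_A = (δ_mix − δ_B)/(δ_A − δ_B) = (-56.2 − (3.439))/(-63.650 − (3.439))
f_A = -59.639 / -67.089 = 0.8890

0.889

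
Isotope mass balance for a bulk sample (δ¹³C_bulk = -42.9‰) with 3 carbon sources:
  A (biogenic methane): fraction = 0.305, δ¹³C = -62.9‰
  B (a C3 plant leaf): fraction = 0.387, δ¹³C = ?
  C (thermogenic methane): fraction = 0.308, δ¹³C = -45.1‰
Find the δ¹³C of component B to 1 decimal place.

Isotope mass balance: δ_bulk = Σ fᵢ·δᵢ.
-42.9 = 0.305×(-62.9) + 0.387×δ_B + 0.308×(-45.1)
0.387·δ_B = -42.9 − (-33.075) = -9.825
δ_B = -9.825 / 0.387 = -25.39‰

-25.4‰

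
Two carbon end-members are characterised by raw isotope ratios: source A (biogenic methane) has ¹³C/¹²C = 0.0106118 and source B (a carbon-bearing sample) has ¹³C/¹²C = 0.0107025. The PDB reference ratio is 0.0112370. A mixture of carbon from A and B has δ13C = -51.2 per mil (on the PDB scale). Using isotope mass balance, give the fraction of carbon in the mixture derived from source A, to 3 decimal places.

δ_A = (0.0106118/0.0112370 − 1)×1000 = (0.944362 − 1)×1000 = -55.638 per mil
δ_B = (0.0107025/0.0112370 − 1)×1000 = (0.952434 − 1)×1000 = -47.566 per mil
f_A = (δ_mix − δ_B)/(δ_A − δ_B) = (-51.2 − (-47.566))/(-55.638 − (-47.566))
f_A = -3.634 / -8.072 = 0.4502

0.450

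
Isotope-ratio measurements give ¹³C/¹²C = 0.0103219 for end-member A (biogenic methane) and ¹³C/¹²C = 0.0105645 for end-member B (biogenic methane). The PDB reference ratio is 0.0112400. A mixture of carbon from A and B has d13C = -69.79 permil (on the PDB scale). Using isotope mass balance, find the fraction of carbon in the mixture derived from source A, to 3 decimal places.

δ_A = (0.0103219/0.0112400 − 1)×1000 = (0.918319 − 1)×1000 = -81.681 permil
δ_B = (0.0105645/0.0112400 − 1)×1000 = (0.939902 − 1)×1000 = -60.098 permil
f_A = (δ_mix − δ_B)/(δ_A − δ_B) = (-69.79 − (-60.098))/(-81.681 − (-60.098))
f_A = -9.692 / -21.584 = 0.4491

0.449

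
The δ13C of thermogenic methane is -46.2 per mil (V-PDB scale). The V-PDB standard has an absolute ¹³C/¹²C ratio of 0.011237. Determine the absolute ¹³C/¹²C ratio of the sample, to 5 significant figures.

R_sample = R_standard × (δ13C/1000 + 1)
R_sample = 0.011237 × (-46.2/1000 + 1) = 0.011237 × 0.953800
R_sample = 0.0107179

0.010718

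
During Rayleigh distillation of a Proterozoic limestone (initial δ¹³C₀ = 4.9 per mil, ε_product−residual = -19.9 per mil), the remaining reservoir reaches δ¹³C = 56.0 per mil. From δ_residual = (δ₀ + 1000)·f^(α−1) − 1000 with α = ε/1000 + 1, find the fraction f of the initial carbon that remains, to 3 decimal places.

0.083

α − 1 = ε/1000 = -0.0199
(δ_res + 1000)/(δ₀ + 1000) = (56.0 + 1000)/(4.9 + 1000) = 1056.0/1004.9 = 1.050851
f = 1.050851^(1/-0.0199) = exp(ln(1.050851)/-0.0199) = exp(0.04960/-0.0199)
f = exp(-2.4925) = 0.0827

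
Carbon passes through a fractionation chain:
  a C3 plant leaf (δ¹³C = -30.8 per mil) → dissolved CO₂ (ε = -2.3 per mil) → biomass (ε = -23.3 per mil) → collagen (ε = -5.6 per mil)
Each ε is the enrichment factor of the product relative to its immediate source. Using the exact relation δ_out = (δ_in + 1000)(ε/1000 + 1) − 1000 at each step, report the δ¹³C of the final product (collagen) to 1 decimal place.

-60.8 per mil

step 1: δ = (-30.80 + 1000)·(-2.3/1000 + 1) − 1000 = -33.03 per mil
step 2: δ = (-33.03 + 1000)·(-23.3/1000 + 1) − 1000 = -55.56 per mil
step 3: δ = (-55.56 + 1000)·(-5.6/1000 + 1) − 1000 = -60.85 per mil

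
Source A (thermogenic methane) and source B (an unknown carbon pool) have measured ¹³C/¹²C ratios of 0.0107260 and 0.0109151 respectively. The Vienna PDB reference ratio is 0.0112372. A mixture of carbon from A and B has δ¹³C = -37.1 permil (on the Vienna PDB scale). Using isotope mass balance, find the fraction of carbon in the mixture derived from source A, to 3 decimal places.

0.501

δ_A = (0.0107260/0.0112372 − 1)×1000 = (0.954508 − 1)×1000 = -45.492 permil
δ_B = (0.0109151/0.0112372 − 1)×1000 = (0.971336 − 1)×1000 = -28.664 permil
f_A = (δ_mix − δ_B)/(δ_A − δ_B) = (-37.1 − (-28.664))/(-45.492 − (-28.664))
f_A = -8.436 / -16.828 = 0.5013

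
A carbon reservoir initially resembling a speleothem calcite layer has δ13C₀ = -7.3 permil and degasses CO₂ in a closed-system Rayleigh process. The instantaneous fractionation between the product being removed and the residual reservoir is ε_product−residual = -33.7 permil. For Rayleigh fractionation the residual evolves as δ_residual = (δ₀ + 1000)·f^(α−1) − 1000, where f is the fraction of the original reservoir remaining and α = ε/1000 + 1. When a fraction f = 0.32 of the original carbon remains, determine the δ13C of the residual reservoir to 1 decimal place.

Rayleigh residual: δ_res = (δ₀ + 1000)·f^(α−1) − 1000
α = ε/1000 + 1 = 0.96630, so α − 1 = -0.03370
f^(α−1) = 0.32^(-0.03370) = 1.039146
δ_res = (-7.3 + 1000) × 1.039146 − 1000 = 1031.560 − 1000 = 31.56 permil

31.6 permil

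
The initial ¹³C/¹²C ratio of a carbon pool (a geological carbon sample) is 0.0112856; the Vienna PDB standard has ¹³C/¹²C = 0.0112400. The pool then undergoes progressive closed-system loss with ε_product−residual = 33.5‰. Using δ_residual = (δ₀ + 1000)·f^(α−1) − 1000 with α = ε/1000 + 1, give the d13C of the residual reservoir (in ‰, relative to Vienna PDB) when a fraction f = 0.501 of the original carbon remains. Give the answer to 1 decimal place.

-18.9‰

δ₀ = (0.0112856/0.0112400 − 1)×1000 = (1.004057 − 1)×1000 = 4.057‰
α − 1 = ε/1000 = 0.0335
f^(α−1) = 0.501^(0.0335) = 0.977112
δ_res = (4.057 + 1000) × 0.977112 − 1000 = 981.077 − 1000 = -18.92‰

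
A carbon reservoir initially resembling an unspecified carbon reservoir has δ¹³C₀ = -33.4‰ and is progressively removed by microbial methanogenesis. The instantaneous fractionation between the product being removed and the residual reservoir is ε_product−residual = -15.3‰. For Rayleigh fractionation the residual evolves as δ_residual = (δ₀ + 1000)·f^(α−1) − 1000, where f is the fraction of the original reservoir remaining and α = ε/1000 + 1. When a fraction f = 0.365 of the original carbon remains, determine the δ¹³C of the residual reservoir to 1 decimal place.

-18.4‰

Rayleigh residual: δ_res = (δ₀ + 1000)·f^(α−1) − 1000
α = ε/1000 + 1 = 0.98470, so α − 1 = -0.01530
f^(α−1) = 0.365^(-0.01530) = 1.015540
δ_res = (-33.4 + 1000) × 1.015540 − 1000 = 981.621 − 1000 = -18.38‰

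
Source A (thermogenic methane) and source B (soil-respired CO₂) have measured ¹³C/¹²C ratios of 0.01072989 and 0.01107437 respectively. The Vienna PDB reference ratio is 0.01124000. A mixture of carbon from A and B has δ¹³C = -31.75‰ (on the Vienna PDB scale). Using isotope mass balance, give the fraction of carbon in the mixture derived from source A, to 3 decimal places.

0.555

δ_A = (0.01072989/0.01124000 − 1)×1000 = (0.954617 − 1)×1000 = -45.383‰
δ_B = (0.01107437/0.01124000 − 1)×1000 = (0.985264 − 1)×1000 = -14.736‰
f_A = (δ_mix − δ_B)/(δ_A − δ_B) = (-31.75 − (-14.736))/(-45.383 − (-14.736))
f_A = -17.014 / -30.648 = 0.5552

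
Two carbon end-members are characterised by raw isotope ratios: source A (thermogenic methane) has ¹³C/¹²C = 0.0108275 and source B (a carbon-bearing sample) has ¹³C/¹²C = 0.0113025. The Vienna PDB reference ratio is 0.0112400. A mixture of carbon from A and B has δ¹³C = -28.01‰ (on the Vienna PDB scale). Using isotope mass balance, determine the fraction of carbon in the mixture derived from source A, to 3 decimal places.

δ_A = (0.0108275/0.0112400 − 1)×1000 = (0.963301 − 1)×1000 = -36.699‰
δ_B = (0.0113025/0.0112400 − 1)×1000 = (1.005560 − 1)×1000 = 5.560‰
f_A = (δ_mix − δ_B)/(δ_A − δ_B) = (-28.01 − (5.560))/(-36.699 − (5.560))
f_A = -33.570 / -42.260 = 0.7944

0.794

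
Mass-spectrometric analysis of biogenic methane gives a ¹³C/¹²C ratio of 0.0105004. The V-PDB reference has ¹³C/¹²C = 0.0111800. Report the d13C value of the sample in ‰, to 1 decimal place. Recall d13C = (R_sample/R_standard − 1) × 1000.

d13C = (R_sample / R_standard − 1) × 1000
R_sample / R_standard = 0.0105004 / 0.0111800 = 0.939213
d13C = (0.939213 − 1) × 1000 = -60.79‰

-60.8‰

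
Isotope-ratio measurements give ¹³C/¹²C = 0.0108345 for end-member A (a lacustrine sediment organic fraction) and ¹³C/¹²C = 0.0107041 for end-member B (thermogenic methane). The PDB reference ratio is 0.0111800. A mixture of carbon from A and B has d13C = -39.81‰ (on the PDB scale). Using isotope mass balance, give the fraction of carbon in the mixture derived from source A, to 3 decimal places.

0.236

δ_A = (0.0108345/0.0111800 − 1)×1000 = (0.969097 − 1)×1000 = -30.903‰
δ_B = (0.0107041/0.0111800 − 1)×1000 = (0.957433 − 1)×1000 = -42.567‰
f_A = (δ_mix − δ_B)/(δ_A − δ_B) = (-39.81 − (-42.567))/(-30.903 − (-42.567))
f_A = 2.757 / 11.664 = 0.2364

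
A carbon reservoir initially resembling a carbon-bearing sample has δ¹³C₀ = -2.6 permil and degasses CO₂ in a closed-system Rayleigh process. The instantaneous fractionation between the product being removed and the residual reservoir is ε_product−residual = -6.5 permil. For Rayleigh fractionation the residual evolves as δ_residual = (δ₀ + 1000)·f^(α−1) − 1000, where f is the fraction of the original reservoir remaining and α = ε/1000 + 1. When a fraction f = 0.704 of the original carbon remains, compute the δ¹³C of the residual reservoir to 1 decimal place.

-0.3 permil

Rayleigh residual: δ_res = (δ₀ + 1000)·f^(α−1) − 1000
α = ε/1000 + 1 = 0.99350, so α − 1 = -0.00650
f^(α−1) = 0.704^(-0.00650) = 1.002284
δ_res = (-2.6 + 1000) × 1.002284 − 1000 = 999.678 − 1000 = -0.32 permil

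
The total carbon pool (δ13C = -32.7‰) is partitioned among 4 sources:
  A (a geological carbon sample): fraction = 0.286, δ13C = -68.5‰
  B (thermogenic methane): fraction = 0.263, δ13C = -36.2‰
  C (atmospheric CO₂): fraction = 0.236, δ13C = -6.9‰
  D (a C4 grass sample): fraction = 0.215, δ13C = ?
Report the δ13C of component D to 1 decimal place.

-9.1‰

Isotope mass balance: δ_bulk = Σ fᵢ·δᵢ.
-32.7 = 0.286×(-68.5) + 0.263×(-36.2) + 0.236×(-6.9) + 0.215×δ_D
0.215·δ_D = -32.7 − (-30.740) = -1.960
δ_D = -1.960 / 0.215 = -9.12‰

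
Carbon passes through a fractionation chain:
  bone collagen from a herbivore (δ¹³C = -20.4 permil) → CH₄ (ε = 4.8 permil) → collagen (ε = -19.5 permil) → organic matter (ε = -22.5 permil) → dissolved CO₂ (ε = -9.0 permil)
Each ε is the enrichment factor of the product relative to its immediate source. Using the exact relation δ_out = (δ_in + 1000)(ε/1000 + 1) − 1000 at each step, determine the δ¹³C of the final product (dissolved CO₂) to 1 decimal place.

step 1: δ = (-20.40 + 1000)·(4.8/1000 + 1) − 1000 = -15.70 permil
step 2: δ = (-15.70 + 1000)·(-19.5/1000 + 1) − 1000 = -34.89 permil
step 3: δ = (-34.89 + 1000)·(-22.5/1000 + 1) − 1000 = -56.61 permil
step 4: δ = (-56.61 + 1000)·(-9.0/1000 + 1) − 1000 = -65.10 permil

-65.1 permil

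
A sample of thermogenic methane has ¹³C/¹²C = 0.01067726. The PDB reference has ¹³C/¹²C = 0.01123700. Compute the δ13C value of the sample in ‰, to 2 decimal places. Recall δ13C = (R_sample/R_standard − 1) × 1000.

-49.81‰

δ13C = (R_sample / R_standard − 1) × 1000
R_sample / R_standard = 0.01067726 / 0.01123700 = 0.950188
δ13C = (0.950188 − 1) × 1000 = -49.812‰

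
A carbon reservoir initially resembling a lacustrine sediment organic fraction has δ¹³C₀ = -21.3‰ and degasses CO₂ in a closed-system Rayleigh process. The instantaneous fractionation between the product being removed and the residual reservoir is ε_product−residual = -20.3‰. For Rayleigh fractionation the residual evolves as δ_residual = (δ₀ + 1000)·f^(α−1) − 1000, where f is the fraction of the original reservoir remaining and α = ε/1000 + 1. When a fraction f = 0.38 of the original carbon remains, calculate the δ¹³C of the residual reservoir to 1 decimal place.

Rayleigh residual: δ_res = (δ₀ + 1000)·f^(α−1) − 1000
α = ε/1000 + 1 = 0.97970, so α − 1 = -0.02030
f^(α−1) = 0.38^(-0.02030) = 1.019836
δ_res = (-21.3 + 1000) × 1.019836 − 1000 = 998.114 − 1000 = -1.89‰

-1.9‰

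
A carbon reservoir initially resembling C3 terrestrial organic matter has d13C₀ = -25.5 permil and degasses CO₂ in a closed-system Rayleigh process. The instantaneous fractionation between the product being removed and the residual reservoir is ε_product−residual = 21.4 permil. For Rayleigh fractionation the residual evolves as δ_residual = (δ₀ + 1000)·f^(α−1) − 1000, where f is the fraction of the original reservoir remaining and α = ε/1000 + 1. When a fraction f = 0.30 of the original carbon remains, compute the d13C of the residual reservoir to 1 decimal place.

-50.3 permil

Rayleigh residual: δ_res = (δ₀ + 1000)·f^(α−1) − 1000
α = ε/1000 + 1 = 1.02140, so α − 1 = 0.02140
f^(α−1) = 0.30^(0.02140) = 0.974564
δ_res = (-25.5 + 1000) × 0.974564 − 1000 = 949.713 − 1000 = -50.29 permil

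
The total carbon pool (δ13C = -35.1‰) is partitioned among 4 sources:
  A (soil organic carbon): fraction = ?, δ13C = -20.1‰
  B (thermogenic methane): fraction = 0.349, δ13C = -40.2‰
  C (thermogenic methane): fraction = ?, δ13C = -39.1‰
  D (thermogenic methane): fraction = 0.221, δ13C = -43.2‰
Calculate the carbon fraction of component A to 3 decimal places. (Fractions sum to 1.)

0.278

Let f_A and f_C be the unknown fractions; fractions sum to 1 so f_A + f_C = 0.430.
Mass balance: Σ fᵢ·δᵢ = δ_bulk ⇒ f_A·(-20.1) + f_C·(-39.1) = -35.1 − (-23.577) = -11.523
Substitute f_C = 0.430 − f_A:
f_A·(-20.1 − -39.1) = -11.523 − 0.430×(-39.1) = 5.290
f_A = 5.290 / 19.0 = 0.2784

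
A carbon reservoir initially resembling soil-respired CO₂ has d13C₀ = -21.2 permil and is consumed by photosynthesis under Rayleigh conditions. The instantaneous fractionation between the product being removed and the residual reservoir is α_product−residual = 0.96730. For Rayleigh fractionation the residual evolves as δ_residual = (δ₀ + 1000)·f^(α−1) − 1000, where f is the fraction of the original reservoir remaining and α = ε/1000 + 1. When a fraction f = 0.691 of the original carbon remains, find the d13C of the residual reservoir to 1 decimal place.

Rayleigh residual: δ_res = (δ₀ + 1000)·f^(α−1) − 1000
α − 1 = -0.03270
f^(α−1) = 0.691^(-0.03270) = 1.012160
δ_res = (-21.2 + 1000) × 1.012160 − 1000 = 990.702 − 1000 = -9.30 permil

-9.3 permil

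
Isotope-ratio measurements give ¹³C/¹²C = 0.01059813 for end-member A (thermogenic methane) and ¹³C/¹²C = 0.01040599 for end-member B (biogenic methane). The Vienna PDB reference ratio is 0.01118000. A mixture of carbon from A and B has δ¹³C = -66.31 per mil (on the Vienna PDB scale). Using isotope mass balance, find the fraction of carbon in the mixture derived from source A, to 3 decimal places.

0.170

δ_A = (0.01059813/0.01118000 − 1)×1000 = (0.947954 − 1)×1000 = -52.046 per mil
δ_B = (0.01040599/0.01118000 − 1)×1000 = (0.930768 − 1)×1000 = -69.232 per mil
f_A = (δ_mix − δ_B)/(δ_A − δ_B) = (-66.31 − (-69.232))/(-52.046 − (-69.232))
f_A = 2.922 / 17.186 = 0.1700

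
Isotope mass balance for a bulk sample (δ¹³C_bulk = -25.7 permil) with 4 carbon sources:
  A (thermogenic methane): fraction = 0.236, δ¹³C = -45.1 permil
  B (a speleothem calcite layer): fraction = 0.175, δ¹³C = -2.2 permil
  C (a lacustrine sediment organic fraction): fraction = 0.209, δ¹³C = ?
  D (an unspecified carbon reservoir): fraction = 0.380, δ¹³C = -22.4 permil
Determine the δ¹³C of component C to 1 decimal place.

-29.5 permil

Isotope mass balance: δ_bulk = Σ fᵢ·δᵢ.
-25.7 = 0.236×(-45.1) + 0.175×(-2.2) + 0.209×δ_C + 0.380×(-22.4)
0.209·δ_C = -25.7 − (-19.541) = -6.159
δ_C = -6.159 / 0.209 = -29.47 permil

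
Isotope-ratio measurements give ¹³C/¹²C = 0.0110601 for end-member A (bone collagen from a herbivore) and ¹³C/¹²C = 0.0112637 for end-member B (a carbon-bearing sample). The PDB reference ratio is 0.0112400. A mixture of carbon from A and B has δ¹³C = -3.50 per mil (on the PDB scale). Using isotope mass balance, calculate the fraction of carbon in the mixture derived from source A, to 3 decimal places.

δ_A = (0.0110601/0.0112400 − 1)×1000 = (0.983995 − 1)×1000 = -16.005 per mil
δ_B = (0.0112637/0.0112400 − 1)×1000 = (1.002109 − 1)×1000 = 2.109 per mil
f_A = (δ_mix − δ_B)/(δ_A − δ_B) = (-3.50 − (2.109))/(-16.005 − (2.109))
f_A = -5.609 / -18.114 = 0.3096

0.310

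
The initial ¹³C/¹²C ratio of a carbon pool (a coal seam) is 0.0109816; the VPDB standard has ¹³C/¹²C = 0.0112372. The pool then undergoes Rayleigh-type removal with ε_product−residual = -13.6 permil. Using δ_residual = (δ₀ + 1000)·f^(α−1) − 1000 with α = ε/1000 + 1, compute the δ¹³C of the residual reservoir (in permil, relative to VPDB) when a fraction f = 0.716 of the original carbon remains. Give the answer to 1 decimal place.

δ₀ = (0.0109816/0.0112372 − 1)×1000 = (0.977254 − 1)×1000 = -22.746 permil
α − 1 = ε/1000 = -0.0136
f^(α−1) = 0.716^(-0.0136) = 1.004554
δ_res = (-22.746 + 1000) × 1.004554 − 1000 = 981.704 − 1000 = -18.30 permil

-18.3 permil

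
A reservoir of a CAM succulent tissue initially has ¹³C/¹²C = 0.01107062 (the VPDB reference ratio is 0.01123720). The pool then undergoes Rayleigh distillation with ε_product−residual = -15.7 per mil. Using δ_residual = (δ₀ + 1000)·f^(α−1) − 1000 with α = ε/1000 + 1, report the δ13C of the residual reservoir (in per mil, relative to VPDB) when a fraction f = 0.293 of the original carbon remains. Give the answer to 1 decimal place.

4.3 per mil

δ₀ = (0.01107062/0.01123720 − 1)×1000 = (0.985176 − 1)×1000 = -14.824 per mil
α − 1 = ε/1000 = -0.0157
f^(α−1) = 0.293^(-0.0157) = 1.019460
δ_res = (-14.824 + 1000) × 1.019460 − 1000 = 1004.348 − 1000 = 4.35 per mil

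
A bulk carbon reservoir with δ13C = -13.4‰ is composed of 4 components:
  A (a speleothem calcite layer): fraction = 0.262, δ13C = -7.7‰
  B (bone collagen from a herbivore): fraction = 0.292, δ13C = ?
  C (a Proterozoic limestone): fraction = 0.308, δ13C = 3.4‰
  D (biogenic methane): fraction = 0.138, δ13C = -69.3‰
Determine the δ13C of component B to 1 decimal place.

Isotope mass balance: δ_bulk = Σ fᵢ·δᵢ.
-13.4 = 0.262×(-7.7) + 0.292×δ_B + 0.308×(3.4) + 0.138×(-69.3)
0.292·δ_B = -13.4 − (-10.534) = -2.866
δ_B = -2.866 / 0.292 = -9.82‰

-9.8‰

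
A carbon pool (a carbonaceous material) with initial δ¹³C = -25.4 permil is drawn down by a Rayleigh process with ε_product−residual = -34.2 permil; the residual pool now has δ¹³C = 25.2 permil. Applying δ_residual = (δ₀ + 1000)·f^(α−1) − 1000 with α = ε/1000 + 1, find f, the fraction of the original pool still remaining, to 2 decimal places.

0.23

α − 1 = ε/1000 = -0.0342
(δ_res + 1000)/(δ₀ + 1000) = (25.2 + 1000)/(-25.4 + 1000) = 1025.2/974.6 = 1.051919
f = 1.051919^(1/-0.0342) = exp(ln(1.051919)/-0.0342) = exp(0.05062/-0.0342)
f = exp(-1.4800) = 0.2276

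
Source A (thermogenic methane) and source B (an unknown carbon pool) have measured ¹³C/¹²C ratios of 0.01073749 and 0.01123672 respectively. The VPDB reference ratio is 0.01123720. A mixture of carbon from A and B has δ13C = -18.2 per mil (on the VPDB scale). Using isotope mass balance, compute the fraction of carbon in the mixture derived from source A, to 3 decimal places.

δ_A = (0.01073749/0.01123720 − 1)×1000 = (0.955531 − 1)×1000 = -44.469 per mil
δ_B = (0.01123672/0.01123720 − 1)×1000 = (0.999957 − 1)×1000 = -0.043 per mil
f_A = (δ_mix − δ_B)/(δ_A − δ_B) = (-18.2 − (-0.043))/(-44.469 − (-0.043))
f_A = -18.157 / -44.427 = 0.4087

0.409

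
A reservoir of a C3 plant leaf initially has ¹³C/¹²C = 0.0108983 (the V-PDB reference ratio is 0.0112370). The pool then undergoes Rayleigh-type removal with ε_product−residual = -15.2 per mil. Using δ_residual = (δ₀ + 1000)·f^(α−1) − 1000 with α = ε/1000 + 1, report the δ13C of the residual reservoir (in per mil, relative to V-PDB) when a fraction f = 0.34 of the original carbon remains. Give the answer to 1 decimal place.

δ₀ = (0.0108983/0.0112370 − 1)×1000 = (0.969859 − 1)×1000 = -30.141 per mil
α − 1 = ε/1000 = -0.0152
f^(α−1) = 0.34^(-0.0152) = 1.016533
δ_res = (-30.141 + 1000) × 1.016533 − 1000 = 985.893 − 1000 = -14.11 per mil

-14.1 per mil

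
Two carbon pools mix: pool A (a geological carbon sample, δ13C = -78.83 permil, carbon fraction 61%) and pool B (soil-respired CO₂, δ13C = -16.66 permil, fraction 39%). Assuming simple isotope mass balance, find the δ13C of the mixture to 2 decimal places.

-54.58 permil

δ_mix = f_A·δ_A + f_B·δ_B
δ_mix = 0.61 × (-78.83) + 0.39 × (-16.66)
δ_mix = -48.086 + -6.497 = -54.584 permil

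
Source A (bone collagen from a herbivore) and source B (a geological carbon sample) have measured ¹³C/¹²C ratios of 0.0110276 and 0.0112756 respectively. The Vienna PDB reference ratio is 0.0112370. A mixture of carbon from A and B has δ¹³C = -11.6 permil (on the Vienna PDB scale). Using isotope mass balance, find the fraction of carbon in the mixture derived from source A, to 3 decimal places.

δ_A = (0.0110276/0.0112370 − 1)×1000 = (0.981365 − 1)×1000 = -18.635 permil
δ_B = (0.0112756/0.0112370 − 1)×1000 = (1.003435 − 1)×1000 = 3.435 permil
f_A = (δ_mix − δ_B)/(δ_A − δ_B) = (-11.6 − (3.435))/(-18.635 − (3.435))
f_A = -15.035 / -22.070 = 0.6812

0.681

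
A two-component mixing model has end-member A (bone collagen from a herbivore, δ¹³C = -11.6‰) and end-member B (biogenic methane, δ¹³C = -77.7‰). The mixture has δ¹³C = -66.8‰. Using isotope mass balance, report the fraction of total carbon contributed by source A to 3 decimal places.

0.165

δ_mix = f_A·δ_A + (1 − f_A)·δ_B  ⇒  f_A = (δ_mix − δ_B)/(δ_A − δ_B)
f_A = (-66.8 − (-77.7)) / (-11.6 − (-77.7))
f_A = 10.9 / 66.1 = 0.1649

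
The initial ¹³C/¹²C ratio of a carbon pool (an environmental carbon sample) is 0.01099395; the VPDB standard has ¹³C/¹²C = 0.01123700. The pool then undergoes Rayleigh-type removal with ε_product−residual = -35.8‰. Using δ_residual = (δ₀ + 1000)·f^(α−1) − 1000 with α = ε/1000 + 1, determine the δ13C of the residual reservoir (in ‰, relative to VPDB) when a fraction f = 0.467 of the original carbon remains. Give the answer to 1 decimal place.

5.4‰

δ₀ = (0.01099395/0.01123700 − 1)×1000 = (0.978371 − 1)×1000 = -21.629‰
α − 1 = ε/1000 = -0.0358
f^(α−1) = 0.467^(-0.0358) = 1.027634
δ_res = (-21.629 + 1000) × 1.027634 − 1000 = 1005.407 − 1000 = 5.41‰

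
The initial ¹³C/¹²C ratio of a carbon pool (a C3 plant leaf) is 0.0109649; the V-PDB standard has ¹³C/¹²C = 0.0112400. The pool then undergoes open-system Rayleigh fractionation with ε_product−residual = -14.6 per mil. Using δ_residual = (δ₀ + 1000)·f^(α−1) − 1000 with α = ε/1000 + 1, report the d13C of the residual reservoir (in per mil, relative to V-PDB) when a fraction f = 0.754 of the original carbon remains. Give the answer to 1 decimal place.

-20.4 per mil

δ₀ = (0.0109649/0.0112400 − 1)×1000 = (0.975525 − 1)×1000 = -24.475 per mil
α − 1 = ε/1000 = -0.0146
f^(α−1) = 0.754^(-0.0146) = 1.004131
δ_res = (-24.475 + 1000) × 1.004131 − 1000 = 979.555 − 1000 = -20.45 per mil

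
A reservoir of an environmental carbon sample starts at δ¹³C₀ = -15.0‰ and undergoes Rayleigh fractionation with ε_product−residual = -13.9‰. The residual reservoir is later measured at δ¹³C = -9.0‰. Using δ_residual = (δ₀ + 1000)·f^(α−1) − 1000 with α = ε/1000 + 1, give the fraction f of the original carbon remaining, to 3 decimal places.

0.646

α − 1 = ε/1000 = -0.0139
(δ_res + 1000)/(δ₀ + 1000) = (-9.0 + 1000)/(-15.0 + 1000) = 991.0/985.0 = 1.006091
f = 1.006091^(1/-0.0139) = exp(ln(1.006091)/-0.0139) = exp(0.00607/-0.0139)
f = exp(-0.4369) = 0.6460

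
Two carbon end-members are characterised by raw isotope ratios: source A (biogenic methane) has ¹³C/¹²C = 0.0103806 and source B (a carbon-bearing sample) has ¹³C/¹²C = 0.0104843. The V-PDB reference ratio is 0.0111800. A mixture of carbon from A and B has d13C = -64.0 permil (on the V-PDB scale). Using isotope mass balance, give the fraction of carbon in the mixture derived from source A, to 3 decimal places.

δ_A = (0.0103806/0.0111800 − 1)×1000 = (0.928497 − 1)×1000 = -71.503 permil
δ_B = (0.0104843/0.0111800 − 1)×1000 = (0.937773 − 1)×1000 = -62.227 permil
f_A = (δ_mix − δ_B)/(δ_A − δ_B) = (-64.0 − (-62.227))/(-71.503 − (-62.227))
f_A = -1.773 / -9.275 = 0.1911

0.191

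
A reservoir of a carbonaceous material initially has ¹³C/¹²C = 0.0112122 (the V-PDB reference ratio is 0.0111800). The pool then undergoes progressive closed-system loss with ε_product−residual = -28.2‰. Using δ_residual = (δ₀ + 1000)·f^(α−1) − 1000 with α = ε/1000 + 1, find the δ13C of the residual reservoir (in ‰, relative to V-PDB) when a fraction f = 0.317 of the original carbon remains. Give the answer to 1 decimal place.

35.9‰

δ₀ = (0.0112122/0.0111800 − 1)×1000 = (1.002880 − 1)×1000 = 2.880‰
α − 1 = ε/1000 = -0.0282
f^(α−1) = 0.317^(-0.0282) = 1.032928
δ_res = (2.880 + 1000) × 1.032928 − 1000 = 1035.903 − 1000 = 35.90‰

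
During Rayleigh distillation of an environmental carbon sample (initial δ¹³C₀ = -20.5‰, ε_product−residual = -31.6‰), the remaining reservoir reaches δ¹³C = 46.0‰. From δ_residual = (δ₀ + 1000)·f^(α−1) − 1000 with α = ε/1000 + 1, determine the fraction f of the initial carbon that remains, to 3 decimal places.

α − 1 = ε/1000 = -0.0316
(δ_res + 1000)/(δ₀ + 1000) = (46.0 + 1000)/(-20.5 + 1000) = 1046.0/979.5 = 1.067892
f = 1.067892^(1/-0.0316) = exp(ln(1.067892)/-0.0316) = exp(0.06569/-0.0316)
f = exp(-2.0787) = 0.1251

0.125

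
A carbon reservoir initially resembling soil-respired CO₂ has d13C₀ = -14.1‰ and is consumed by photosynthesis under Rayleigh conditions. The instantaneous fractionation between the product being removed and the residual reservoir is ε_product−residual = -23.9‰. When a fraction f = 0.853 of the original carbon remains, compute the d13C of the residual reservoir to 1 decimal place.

Rayleigh residual: δ_res = (δ₀ + 1000)·f^(α−1) − 1000
α = ε/1000 + 1 = 0.97610, so α − 1 = -0.02390
f^(α−1) = 0.853^(-0.02390) = 1.003807
δ_res = (-14.1 + 1000) × 1.003807 − 1000 = 989.654 − 1000 = -10.35‰

-10.3‰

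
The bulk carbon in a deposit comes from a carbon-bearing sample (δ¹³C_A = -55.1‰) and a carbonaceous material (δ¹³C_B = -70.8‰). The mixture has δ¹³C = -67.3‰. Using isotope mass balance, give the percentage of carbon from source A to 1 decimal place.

22.3%

δ_mix = f_A·δ_A + (1 − f_A)·δ_B  ⇒  f_A = (δ_mix − δ_B)/(δ_A − δ_B)
f_A = (-67.3 − (-70.8)) / (-55.1 − (-70.8))
f_A = 3.5 / 15.7 = 0.2229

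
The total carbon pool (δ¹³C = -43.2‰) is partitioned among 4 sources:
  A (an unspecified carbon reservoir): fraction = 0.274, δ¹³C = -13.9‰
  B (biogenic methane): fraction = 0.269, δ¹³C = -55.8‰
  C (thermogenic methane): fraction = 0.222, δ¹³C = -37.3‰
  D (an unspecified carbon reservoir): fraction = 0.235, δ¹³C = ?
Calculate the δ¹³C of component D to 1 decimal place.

-68.5‰

Isotope mass balance: δ_bulk = Σ fᵢ·δᵢ.
-43.2 = 0.274×(-13.9) + 0.269×(-55.8) + 0.222×(-37.3) + 0.235×δ_D
0.235·δ_D = -43.2 − (-27.099) = -16.101
δ_D = -16.101 / 0.235 = -68.51‰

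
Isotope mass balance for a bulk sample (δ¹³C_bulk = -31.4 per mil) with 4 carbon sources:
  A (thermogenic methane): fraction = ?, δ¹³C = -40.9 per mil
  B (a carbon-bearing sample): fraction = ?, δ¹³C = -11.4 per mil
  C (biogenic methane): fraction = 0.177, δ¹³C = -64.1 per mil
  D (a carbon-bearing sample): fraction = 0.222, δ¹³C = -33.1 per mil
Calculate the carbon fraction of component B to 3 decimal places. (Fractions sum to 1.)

Let f_B and f_A be the unknown fractions; fractions sum to 1 so f_B + f_A = 0.601.
Mass balance: Σ fᵢ·δᵢ = δ_bulk ⇒ f_B·(-11.4) + f_A·(-40.9) = -31.4 − (-18.694) = -12.706
Substitute f_A = 0.601 − f_B:
f_B·(-11.4 − -40.9) = -12.706 − 0.601×(-40.9) = 11.875
f_B = 11.875 / 29.5 = 0.4025

0.403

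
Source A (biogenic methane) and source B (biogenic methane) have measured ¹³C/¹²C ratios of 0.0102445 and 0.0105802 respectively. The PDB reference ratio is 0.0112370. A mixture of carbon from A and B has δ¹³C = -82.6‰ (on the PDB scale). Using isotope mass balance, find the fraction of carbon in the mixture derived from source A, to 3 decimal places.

δ_A = (0.0102445/0.0112370 − 1)×1000 = (0.911676 − 1)×1000 = -88.324‰
δ_B = (0.0105802/0.0112370 − 1)×1000 = (0.941550 − 1)×1000 = -58.450‰
f_A = (δ_mix − δ_B)/(δ_A − δ_B) = (-82.6 − (-58.450))/(-88.324 − (-58.450))
f_A = -24.150 / -29.875 = 0.8084

0.808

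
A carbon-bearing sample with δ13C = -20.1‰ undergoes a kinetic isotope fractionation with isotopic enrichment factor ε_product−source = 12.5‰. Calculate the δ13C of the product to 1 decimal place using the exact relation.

-7.9‰

Exactly, δ_product = (δ_source + 1000)·(ε/1000 + 1) − 1000.
δ_product = (-20.1 + 1000) × (12.5/1000 + 1) − 1000
δ_product = -7.85‰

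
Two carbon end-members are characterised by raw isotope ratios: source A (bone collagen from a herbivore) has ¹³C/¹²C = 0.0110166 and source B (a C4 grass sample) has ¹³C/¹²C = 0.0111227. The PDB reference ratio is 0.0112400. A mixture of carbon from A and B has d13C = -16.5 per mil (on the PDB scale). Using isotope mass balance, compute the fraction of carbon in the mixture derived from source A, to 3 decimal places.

0.642

δ_A = (0.0110166/0.0112400 − 1)×1000 = (0.980125 − 1)×1000 = -19.875 per mil
δ_B = (0.0111227/0.0112400 − 1)×1000 = (0.989564 − 1)×1000 = -10.436 per mil
f_A = (δ_mix − δ_B)/(δ_A − δ_B) = (-16.5 − (-10.436))/(-19.875 − (-10.436))
f_A = -6.064 / -9.440 = 0.6424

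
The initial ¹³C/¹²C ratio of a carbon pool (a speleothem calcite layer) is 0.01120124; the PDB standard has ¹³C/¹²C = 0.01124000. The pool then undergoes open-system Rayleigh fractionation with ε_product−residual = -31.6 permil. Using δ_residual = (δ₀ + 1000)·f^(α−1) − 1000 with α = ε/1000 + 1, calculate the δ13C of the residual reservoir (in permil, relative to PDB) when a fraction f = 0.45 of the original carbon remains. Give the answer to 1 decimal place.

δ₀ = (0.01120124/0.01124000 − 1)×1000 = (0.996552 − 1)×1000 = -3.448 permil
α − 1 = ε/1000 = -0.0316
f^(α−1) = 0.45^(-0.0316) = 1.025554
δ_res = (-3.448 + 1000) × 1.025554 − 1000 = 1022.017 − 1000 = 22.02 permil

22.0 permil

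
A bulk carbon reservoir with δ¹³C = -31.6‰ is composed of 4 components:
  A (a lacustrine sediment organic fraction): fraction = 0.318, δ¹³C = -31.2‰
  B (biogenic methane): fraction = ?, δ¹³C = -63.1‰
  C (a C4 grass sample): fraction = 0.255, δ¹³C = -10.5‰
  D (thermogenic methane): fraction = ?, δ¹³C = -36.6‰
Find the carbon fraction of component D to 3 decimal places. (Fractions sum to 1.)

Let f_D and f_B be the unknown fractions; fractions sum to 1 so f_D + f_B = 0.427.
Mass balance: Σ fᵢ·δᵢ = δ_bulk ⇒ f_D·(-36.6) + f_B·(-63.1) = -31.6 − (-12.599) = -19.001
Substitute f_B = 0.427 − f_D:
f_D·(-36.6 − -63.1) = -19.001 − 0.427×(-63.1) = 7.943
f_D = 7.943 / 26.5 = 0.2997

0.300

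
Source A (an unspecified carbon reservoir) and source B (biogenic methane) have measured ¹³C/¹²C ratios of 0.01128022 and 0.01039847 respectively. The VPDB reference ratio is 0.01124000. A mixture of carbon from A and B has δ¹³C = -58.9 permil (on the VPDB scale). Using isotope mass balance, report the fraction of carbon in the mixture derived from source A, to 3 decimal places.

0.204

δ_A = (0.01128022/0.01124000 − 1)×1000 = (1.003578 − 1)×1000 = 3.578 permil
δ_B = (0.01039847/0.01124000 − 1)×1000 = (0.925131 − 1)×1000 = -74.869 permil
f_A = (δ_mix − δ_B)/(δ_A − δ_B) = (-58.9 − (-74.869))/(3.578 − (-74.869))
f_A = 15.969 / 78.448 = 0.2036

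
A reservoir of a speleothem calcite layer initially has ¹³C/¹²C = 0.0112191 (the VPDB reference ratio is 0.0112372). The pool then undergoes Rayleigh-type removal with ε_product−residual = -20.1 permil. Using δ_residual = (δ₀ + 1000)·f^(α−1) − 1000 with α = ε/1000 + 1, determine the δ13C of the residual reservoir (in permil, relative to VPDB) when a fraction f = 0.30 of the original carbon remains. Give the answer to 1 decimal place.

δ₀ = (0.0112191/0.0112372 − 1)×1000 = (0.998389 − 1)×1000 = -1.611 permil
α − 1 = ε/1000 = -0.0201
f^(α−1) = 0.30^(-0.0201) = 1.024495
δ_res = (-1.611 + 1000) × 1.024495 − 1000 = 1022.845 − 1000 = 22.84 permil

22.8 permil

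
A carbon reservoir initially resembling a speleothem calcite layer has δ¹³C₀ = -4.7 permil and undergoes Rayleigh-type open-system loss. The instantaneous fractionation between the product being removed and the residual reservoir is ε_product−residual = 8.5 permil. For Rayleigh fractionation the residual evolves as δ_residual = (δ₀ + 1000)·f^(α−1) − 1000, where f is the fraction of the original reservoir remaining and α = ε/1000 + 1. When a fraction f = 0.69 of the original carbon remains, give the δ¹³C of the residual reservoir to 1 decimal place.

Rayleigh residual: δ_res = (δ₀ + 1000)·f^(α−1) − 1000
α = ε/1000 + 1 = 1.00850, so α − 1 = 0.00850
f^(α−1) = 0.69^(0.00850) = 0.996851
δ_res = (-4.7 + 1000) × 0.996851 − 1000 = 992.166 − 1000 = -7.83 permil

-7.8 permil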